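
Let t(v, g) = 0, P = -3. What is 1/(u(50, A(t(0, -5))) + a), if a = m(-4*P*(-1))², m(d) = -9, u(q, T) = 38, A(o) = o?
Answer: 1/119 ≈ 0.0084034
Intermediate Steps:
a = 81 (a = (-9)² = 81)
1/(u(50, A(t(0, -5))) + a) = 1/(38 + 81) = 1/119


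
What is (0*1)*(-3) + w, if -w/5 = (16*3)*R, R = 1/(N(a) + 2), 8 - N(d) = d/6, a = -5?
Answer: -288/13 ≈ -22.154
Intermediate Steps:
N(d) = 8 - d/6
R = 6/65 (R = 1/((8 - 1/6*(-5)) + 2) = 1/((8 + 5/6) + 2) = 1/(53/6 + 2) = 1/(65/6) = 6/65 ≈ 0.092308)
w = -288/13 (w = -5*16*3*6/65 = -240*6/65 = -5*288/65 = -288/13 ≈ -22.154)
(0*1)*(-3) + w = (0*1)*(-3) - 288/13 = 0*(-3) - 288/13 = 0 - 288/13 = -288/13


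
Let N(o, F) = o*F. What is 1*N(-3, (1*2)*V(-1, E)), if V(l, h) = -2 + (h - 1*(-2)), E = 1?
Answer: -6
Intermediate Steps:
V(l, h) = h (V(l, h) = -2 + (h + 2) = -2 + (2 + h) = h)
N(o, F) = F*o
1*N(-3, (1*2)*V(-1, E)) = 1*(((1*2)*1)*(-3)) = 1*((2*1)*(-3)) = 1*(2*(-3)) = 1*(-6) = -6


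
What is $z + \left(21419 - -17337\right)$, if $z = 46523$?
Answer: $85279$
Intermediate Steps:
$z + \left(21419 - -17337\right) = 46523 + \left(21419 - -17337\right) = 46523 + \left(21419 + 17337\right) = 46523 + 38756 = 85279$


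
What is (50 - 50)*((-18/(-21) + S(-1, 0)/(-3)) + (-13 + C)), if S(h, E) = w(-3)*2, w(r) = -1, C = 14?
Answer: 0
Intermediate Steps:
S(h, E) = -2 (S(h, E) = -1*2 = -2)
(50 - 50)*((-18/(-21) + S(-1, 0)/(-3)) + (-13 + C)) = (50 - 50)*((-18/(-21) - 2/(-3)) + (-13 + 14)) = 0*((-18*(-1/21) - 2*(-1/3)) + 1) = 0*((6/7 + 2/3) + 1) = 0*(32/21 + 1) = 0*(53/21) = 0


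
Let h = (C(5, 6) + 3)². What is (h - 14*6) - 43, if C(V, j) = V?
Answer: -63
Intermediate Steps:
h = 64 (h = (5 + 3)² = 8² = 64)
(h - 14*6) - 43 = (64 - 14*6) - 43 = (64 - 84) - 43 = -20 - 43 = -63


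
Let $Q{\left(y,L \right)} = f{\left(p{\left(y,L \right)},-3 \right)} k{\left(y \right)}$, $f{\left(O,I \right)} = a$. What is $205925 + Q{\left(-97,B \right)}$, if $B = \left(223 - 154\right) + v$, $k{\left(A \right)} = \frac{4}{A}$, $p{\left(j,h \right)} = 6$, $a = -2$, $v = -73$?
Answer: $\frac{19974733}{97} \approx 2.0593 \cdot 10^{5}$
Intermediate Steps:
$f{\left(O,I \right)} = -2$
$B = -4$ ($B = \left(223 - 154\right) - 73 = 69 - 73 = -4$)
$Q{\left(y,L \right)} = - \frac{8}{y}$ ($Q{\left(y,L \right)} = - 2 \frac{4}{y} = - \frac{8}{y}$)
$205925 + Q{\left(-97,B \right)} = 205925 - \frac{8}{-97} = 205925 - - \frac{8}{97} = 205925 + \frac{8}{97} = \frac{19974733}{97}$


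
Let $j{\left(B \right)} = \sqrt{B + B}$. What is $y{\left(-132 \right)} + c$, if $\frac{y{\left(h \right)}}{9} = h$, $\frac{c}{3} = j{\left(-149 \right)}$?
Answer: $-1188 + 3 i \sqrt{298} \approx -1188.0 + 51.788 i$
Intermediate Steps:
$j{\left(B \right)} = \sqrt{2} \sqrt{B}$ ($j{\left(B \right)} = \sqrt{2 B} = \sqrt{2} \sqrt{B}$)
$c = 3 i \sqrt{298}$ ($c = 3 \sqrt{2} \sqrt{-149} = 3 \sqrt{2} i \sqrt{149} = 3 i \sqrt{298} \approx 51.788 i$)
$y{\left(h \right)} = 9 h$
$y{\left(-132 \right)} + c = 9 \left(-132\right) + 3 i \sqrt{298} = -1188 + 3 i \sqrt{298}$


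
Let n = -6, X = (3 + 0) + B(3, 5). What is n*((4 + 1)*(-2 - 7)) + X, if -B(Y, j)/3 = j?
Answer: 258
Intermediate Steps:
B(Y, j) = -3*j
X = -12 (X = (3 + 0) - 3*5 = 3 - 15 = -12)
n*((4 + 1)*(-2 - 7)) + X = -6*(4 + 1)*(-2 - 7) - 12 = -30*(-9) - 12 = -6*(-45) - 12 = 270 - 12 = 258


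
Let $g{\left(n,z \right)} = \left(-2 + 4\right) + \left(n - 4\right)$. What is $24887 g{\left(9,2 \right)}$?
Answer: $174209$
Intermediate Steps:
$g{\left(n,z \right)} = -2 + n$ ($g{\left(n,z \right)} = 2 + \left(-4 + n\right) = -2 + n$)
$24887 g{\left(9,2 \right)} = 24887 \left(-2 + 9\right) = 24887 \cdot 7 = 174209$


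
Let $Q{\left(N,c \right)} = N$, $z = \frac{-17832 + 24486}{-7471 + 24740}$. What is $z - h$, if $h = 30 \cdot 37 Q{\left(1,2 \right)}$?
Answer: $- \frac{19161936}{17269} \approx -1109.6$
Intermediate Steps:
$z = \frac{6654}{17269} \approx 0.38531$
$h = 1110$ ($h = 30 \cdot 37 \cdot 1 = 1110 \cdot 1 = 1110$)
$z - h = \frac{6654}{17269} - 1110 = - \frac{19161936}{17269}$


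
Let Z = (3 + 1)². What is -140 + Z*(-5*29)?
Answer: -2460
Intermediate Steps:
Z = 16 (Z = 4² = 16)
-140 + Z*(-5*29) = -140 + 16*(-5*29) = -140 + 16*(-145) = -140 - 2320 = -2460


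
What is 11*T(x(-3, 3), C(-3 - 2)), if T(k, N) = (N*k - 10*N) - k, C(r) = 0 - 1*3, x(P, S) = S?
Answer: 198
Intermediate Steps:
C(r) = -3 (C(r) = 0 - 3 = -3)
T(k, N) = -k - 10*N + N*k (T(k, N) = (-10*N + N*k) - k = -k - 10*N + N*k)
11*T(x(-3, 3), C(-3 - 2)) = 11*(-1*3 - 10*(-3) - 3*3) = 11*(-3 + 30 - 9) = 11*18 = 198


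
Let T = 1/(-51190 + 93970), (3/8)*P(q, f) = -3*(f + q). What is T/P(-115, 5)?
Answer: 1/37646400 ≈ 2.6563e-8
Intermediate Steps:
P(q, f) = -8*f - 8*q (P(q, f) = 8*(-3*(f + q))/3 = 8*(-3*f - 3*q)/3 = -8*f - 8*q)
T = 1/42780 ≈ 2.3375e-5
T/P(-115, 5) = 1/(42780*(-8*5 - 8*(-115))) = 1/(42780*(-40 + 920)) = (1/42780)/880 = (1/42780)*(1/880) = 1/37646400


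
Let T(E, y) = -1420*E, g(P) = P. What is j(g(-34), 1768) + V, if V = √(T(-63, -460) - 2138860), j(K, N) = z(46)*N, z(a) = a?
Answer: 81328 + 10*I*√20494 ≈ 81328.0 + 1431.6*I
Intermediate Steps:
j(K, N) = 46*N
V = 10*I*√20494 (V = √(-1420*(-63) - 2138860) = √(89460 - 2138860) = √(-2049400) = 10*I*√20494 ≈ 1431.6*I)
j(g(-34), 1768) + V = 46*1768 + 10*I*√20494 = 81328 + 10*I*√20494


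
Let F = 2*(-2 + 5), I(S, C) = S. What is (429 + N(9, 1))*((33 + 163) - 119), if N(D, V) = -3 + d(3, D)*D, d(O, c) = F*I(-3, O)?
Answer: 20328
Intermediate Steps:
F = 6 (F = 2*3 = 6)
d(O, c) = -18 (d(O, c) = 6*(-3) = -18)
N(D, V) = -3 - 18*D
(429 + N(9, 1))*((33 + 163) - 119) = (429 + (-3 - 18*9))*((33 + 163) - 119) = (429 + (-3 - 162))*(196 - 119) = (429 - 165)*77 = 264*77 = 20328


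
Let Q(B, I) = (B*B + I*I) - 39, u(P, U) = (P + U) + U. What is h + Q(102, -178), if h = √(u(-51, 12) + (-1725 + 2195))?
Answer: 42049 + √443 ≈ 42070.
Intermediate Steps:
u(P, U) = P + 2*U
h = √443 (h = √((-51 + 2*12) + (-1725 + 2195)) = √((-51 + 24) + 470) = √(-27 + 470) = √443 ≈ 21.048)
Q(B, I) = -39 + B² + I² (Q(B, I) = (B² + I²) - 39 = -39 + B² + I²)
h + Q(102, -178) = √443 + (-39 + 102² + (-178)²) = √443 + (-39 + 10404 + 31684) = √443 + 42049 = 42049 + √443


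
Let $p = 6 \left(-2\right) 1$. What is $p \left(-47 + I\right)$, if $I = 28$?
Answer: $228$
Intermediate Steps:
$p = -12$ ($p = \left(-12\right) 1 = -12$)
$p \left(-47 + I\right) = - 12 \left(-47 + 28\right) = \left(-12\right) \left(-19\right) = 228$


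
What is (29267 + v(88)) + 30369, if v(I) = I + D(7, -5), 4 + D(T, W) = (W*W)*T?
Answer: 59895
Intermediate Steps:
D(T, W) = -4 + T*W**2 (D(T, W) = -4 + (W*W)*T = -4 + W**2*T = -4 + T*W**2)
v(I) = 171 + I (v(I) = I + (-4 + 7*(-5)**2) = I + (-4 + 7*25) = I + (-4 + 175) = I + 171 = 171 + I)
(29267 + v(88)) + 30369 = (29267 + (171 + 88)) + 30369 = (29267 + 259) + 30369 = 29526 + 30369 = 59895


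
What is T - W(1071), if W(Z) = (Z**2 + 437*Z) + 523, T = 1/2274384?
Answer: -3674474320943/2274384 ≈ -1.6156e+6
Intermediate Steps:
T = 1/2274384 ≈ 4.3968e-7
W(Z) = 523 + Z**2 + 437*Z
T - W(1071) = 1/2274384 - (523 + 1071**2 + 437*1071) = 1/2274384 - (523 + 1147041 + 468027) = 1/2274384 - 1*1615591 = 1/2274384 - 1615591 = -3674474320943/2274384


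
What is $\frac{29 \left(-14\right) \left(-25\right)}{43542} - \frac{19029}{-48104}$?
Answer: $\frac{658408159}{1047272184} \approx 0.62869$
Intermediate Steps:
$\frac{29 \left(-14\right) \left(-25\right)}{43542} - \frac{19029}{-48104} = \left(-406\right) \left(-25\right) \frac{1}{43542} - - \frac{19029}{48104} = 10150 \cdot \frac{1}{43542} + \frac{19029}{48104} = \frac{5075}{21771} + \frac{19029}{48104} = \frac{658408159}{1047272184}$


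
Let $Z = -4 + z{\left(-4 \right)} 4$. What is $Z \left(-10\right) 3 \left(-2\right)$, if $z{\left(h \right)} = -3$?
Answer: $-960$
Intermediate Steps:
$Z = -16$ ($Z = -4 - 12 = -16$)
$Z \left(-10\right) 3 \left(-2\right) = \left(-16\right) \left(-10\right) 3 \left(-2\right) = 160 \left(-6\right) = -960$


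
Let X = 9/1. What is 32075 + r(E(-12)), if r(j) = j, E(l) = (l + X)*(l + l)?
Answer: 32147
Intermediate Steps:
X = 9 (X = 9*1 = 9)
E(l) = 2*l*(9 + l) (E(l) = (l + 9)*(l + l) = (9 + l)*(2*l) = 2*l*(9 + l))
32075 + r(E(-12)) = 32075 + 2*(-12)*(9 - 12) = 32075 + 2*(-12)*(-3) = 32075 + 72 = 32147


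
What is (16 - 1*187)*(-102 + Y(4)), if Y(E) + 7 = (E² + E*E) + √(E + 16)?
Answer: 13167 - 342*√5 ≈ 12402.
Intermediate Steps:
Y(E) = -7 + √(16 + E) + 2*E² (Y(E) = -7 + ((E² + E*E) + √(E + 16)) = -7 + ((E² + E²) + √(16 + E)) = -7 + (2*E² + √(16 + E)) = -7 + (√(16 + E) + 2*E²) = -7 + √(16 + E) + 2*E²)
(16 - 1*187)*(-102 + Y(4)) = (16 - 1*187)*(-102 + (-7 + √(16 + 4) + 2*4²)) = (16 - 187)*(-102 + (-7 + √20 + 2*16)) = -171*(-102 + (-7 + 2*√5 + 32)) = -171*(-102 + (25 + 2*√5)) = -171*(-77 + 2*√5) = 13167 - 342*√5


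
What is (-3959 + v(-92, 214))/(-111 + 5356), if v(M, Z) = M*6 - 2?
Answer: -4513/5245 ≈ -0.86044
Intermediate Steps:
v(M, Z) = -2 + 6*M (v(M, Z) = 6*M - 2 = -2 + 6*M)
(-3959 + v(-92, 214))/(-111 + 5356) = (-3959 + (-2 + 6*(-92)))/(-111 + 5356) = (-3959 + (-2 - 552))/5245 = (-3959 - 554)*(1/5245) = -4513*1/5245 = -4513/5245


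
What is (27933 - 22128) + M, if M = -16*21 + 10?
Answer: 5479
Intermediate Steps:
M = -326 (M = -336 + 10 = -326)
(27933 - 22128) + M = (27933 - 22128) - 326 = 5805 - 326 = 5479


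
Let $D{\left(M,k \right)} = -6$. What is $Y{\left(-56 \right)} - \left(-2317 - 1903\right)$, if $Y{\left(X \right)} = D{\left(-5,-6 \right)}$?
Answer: $4214$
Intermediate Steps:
$Y{\left(X \right)} = -6$
$Y{\left(-56 \right)} - \left(-2317 - 1903\right) = -6 - \left(-2317 - 1903\right) = -6 - -4220 = -6 + 4220 = 4214$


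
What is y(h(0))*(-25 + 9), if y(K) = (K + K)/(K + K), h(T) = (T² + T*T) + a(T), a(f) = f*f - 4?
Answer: -16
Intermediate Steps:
a(f) = -4 + f² (a(f) = f² - 4 = -4 + f²)
h(T) = -4 + 3*T² (h(T) = (T² + T*T) + (-4 + T²) = (T² + T²) + (-4 + T²) = 2*T² + (-4 + T²) = -4 + 3*T²)
y(K) = 1 (y(K) = (2*K)/((2*K)) = (2*K)*(1/(2*K)) = 1)
y(h(0))*(-25 + 9) = 1*(-25 + 9) = 1*(-16) = -16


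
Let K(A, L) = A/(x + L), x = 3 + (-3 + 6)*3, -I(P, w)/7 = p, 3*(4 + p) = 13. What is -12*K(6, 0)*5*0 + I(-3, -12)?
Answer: -7/3 ≈ -2.3333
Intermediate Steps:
p = ⅓ (p = -4 + (⅓)*13 = -4 + 13/3 = ⅓ ≈ 0.33333)
I(P, w) = -7/3 (I(P, w) = -7*⅓ = -7/3)
x = 12 (x = 3 + 3*3 = 3 + 9 = 12)
K(A, L) = A/(12 + L)
-12*K(6, 0)*5*0 + I(-3, -12) = -12*(6/(12 + 0))*5*0 - 7/3 = -12*(6/12)*5*0 - 7/3 = -12*(6*(1/12))*5*0 - 7/3 = -12*(½)*5*0 - 7/3 = -30*0 - 7/3 = -12*0 - 7/3 = 0 - 7/3 = -7/3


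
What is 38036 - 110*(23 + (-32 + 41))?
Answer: 34516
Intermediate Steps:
38036 - 110*(23 + (-32 + 41)) = 38036 - 110*(23 + 9) = 38036 - 110*32 = 38036 - 1*3520 = 38036 - 3520 = 34516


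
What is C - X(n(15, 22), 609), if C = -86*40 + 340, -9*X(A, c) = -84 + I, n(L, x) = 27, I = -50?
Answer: -28034/9 ≈ -3114.9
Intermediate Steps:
X(A, c) = 134/9 (X(A, c) = -(-84 - 50)/9 = -⅑*(-134) = 134/9)
C = -3100 (C = -3440 + 340 = -3100)
C - X(n(15, 22), 609) = -3100 - 1*134/9 = -3100 - 134/9 = -28034/9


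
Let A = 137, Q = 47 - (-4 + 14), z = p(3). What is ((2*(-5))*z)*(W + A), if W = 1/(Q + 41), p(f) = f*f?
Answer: -160305/13 ≈ -12331.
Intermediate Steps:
p(f) = f²
z = 9 (z = 3² = 9)
Q = 37 (Q = 47 - 1*10 = 47 - 10 = 37)
W = 1/78 (W = 1/(37 + 41) = 1/78 ≈ 0.012821)
((2*(-5))*z)*(W + A) = ((2*(-5))*9)*(1/78 + 137) = -10*9*(10687/78) = -90*10687/78 = -160305/13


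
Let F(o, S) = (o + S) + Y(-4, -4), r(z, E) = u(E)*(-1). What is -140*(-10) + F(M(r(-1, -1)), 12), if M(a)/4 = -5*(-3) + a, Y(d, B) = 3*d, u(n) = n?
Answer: 1464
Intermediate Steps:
r(z, E) = -E (r(z, E) = E*(-1) = -E)
M(a) = 60 + 4*a (M(a) = 4*(-5*(-3) + a) = 4*(15 + a) = 60 + 4*a)
F(o, S) = -12 + S + o (F(o, S) = (o + S) + 3*(-4) = (S + o) - 12 = -12 + S + o)
-140*(-10) + F(M(r(-1, -1)), 12) = -140*(-10) + (-12 + 12 + (60 + 4*(-1*(-1)))) = 1400 + (-12 + 12 + (60 + 4*1)) = 1400 + (-12 + 12 + (60 + 4)) = 1400 + (-12 + 12 + 64) = 1400 + 64 = 1464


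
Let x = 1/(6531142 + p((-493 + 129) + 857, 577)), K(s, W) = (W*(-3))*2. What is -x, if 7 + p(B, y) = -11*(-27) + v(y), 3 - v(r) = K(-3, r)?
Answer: -1/6534897 ≈ -1.5302e-7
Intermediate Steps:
K(s, W) = -6*W (K(s, W) = -3*W*2 = -6*W)
v(r) = 3 + 6*r (v(r) = 3 - (-6)*r = 3 + 6*r)
p(B, y) = 293 + 6*y (p(B, y) = -7 + (-11*(-27) + (3 + 6*y)) = -7 + (297 + (3 + 6*y)) = -7 + (300 + 6*y) = 293 + 6*y)
x = 1/6534897 (x = 1/(6531142 + (293 + 6*577)) = 1/(6531142 + (293 + 3462)) = 1/(6531142 + 3755) = 1/6534897 ≈ 1.5302e-7)
-x = -1*1/6534897 = -1/6534897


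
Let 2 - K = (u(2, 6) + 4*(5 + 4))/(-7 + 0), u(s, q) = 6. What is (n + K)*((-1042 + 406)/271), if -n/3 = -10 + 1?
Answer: -22260/271 ≈ -82.140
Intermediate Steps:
n = 27 (n = -3*(-10 + 1) = -3*(-9) = 27)
K = 8 (K = 2 - (6 + 4*(5 + 4))/(-7 + 0) = 2 - (6 + 4*9)/(-7) = 2 - (6 + 36)*(-1)/7 = 2 - 42*(-1)/7 = 2 - 1*(-6) = 2 + 6 = 8)
(n + K)*((-1042 + 406)/271) = (27 + 8)*((-1042 + 406)/271) = 35*(-636*1/271) = 35*(-636/271) = -22260/271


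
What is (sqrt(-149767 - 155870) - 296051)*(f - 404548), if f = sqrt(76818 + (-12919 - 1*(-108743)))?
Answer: (296051 - I*sqrt(305637))*(404548 - sqrt(172642)) ≈ 1.1964e+11 - 2.2342e+8*I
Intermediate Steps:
f = sqrt(172642) (f = sqrt(76818 + (-12919 + 108743)) = sqrt(76818 + 95824) = sqrt(172642) ≈ 415.50)
(sqrt(-149767 - 155870) - 296051)*(f - 404548) = (sqrt(-149767 - 155870) - 296051)*(sqrt(172642) - 404548) = (sqrt(-305637) - 296051)*(-404548 + sqrt(172642)) = (I*sqrt(305637) - 296051)*(-404548 + sqrt(172642)) = (-296051 + I*sqrt(305637))*(-404548 + sqrt(172642)) = (-404548 + sqrt(172642))*(-296051 + I*sqrt(305637))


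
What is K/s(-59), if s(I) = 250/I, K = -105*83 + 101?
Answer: 254113/125 ≈ 2032.9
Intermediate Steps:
K = -8614 (K = -8715 + 101 = -8614)
K/s(-59) = -8614/(250/(-59)) = -8614/(250*(-1/59)) = -8614/(-250/59) = -8614*(-59/250) = 254113/125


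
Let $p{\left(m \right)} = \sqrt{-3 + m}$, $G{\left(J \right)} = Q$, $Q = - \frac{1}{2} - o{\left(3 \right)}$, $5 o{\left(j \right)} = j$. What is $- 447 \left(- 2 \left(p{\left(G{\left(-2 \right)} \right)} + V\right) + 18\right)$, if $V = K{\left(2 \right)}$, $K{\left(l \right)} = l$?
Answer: $-6258 + \frac{447 i \sqrt{410}}{5} \approx -6258.0 + 1810.2 i$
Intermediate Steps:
$o{\left(j \right)} = \frac{j}{5}$
$V = 2$
$Q = - \frac{11}{10}$ ($Q = - \frac{1}{2} - \frac{1}{5} \cdot 3 = \left(-1\right) \frac{1}{2} - \frac{3}{5} = - \frac{1}{2} - \frac{3}{5} = - \frac{11}{10} \approx -1.1$)
$G{\left(J \right)} = - \frac{11}{10}$
$- 447 \left(- 2 \left(p{\left(G{\left(-2 \right)} \right)} + V\right) + 18\right) = - 447 \left(- 2 \left(\sqrt{-3 - \frac{11}{10}} + 2\right) + 18\right) = - 447 \left(- 2 \left(\sqrt{- \frac{41}{10}} + 2\right) + 18\right) = - 447 \left(- 2 \left(\frac{i \sqrt{410}}{10} + 2\right) + 18\right) = - 447 \left(- 2 \left(2 + \frac{i \sqrt{410}}{10}\right) + 18\right) = - 447 \left(\left(-4 - \frac{i \sqrt{410}}{5}\right) + 18\right) = - 447 \left(14 - \frac{i \sqrt{410}}{5}\right) = -6258 + \frac{447 i \sqrt{410}}{5}$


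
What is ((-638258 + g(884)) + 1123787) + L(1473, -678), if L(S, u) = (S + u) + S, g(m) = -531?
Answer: 487266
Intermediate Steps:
L(S, u) = u + 2*S
((-638258 + g(884)) + 1123787) + L(1473, -678) = ((-638258 - 531) + 1123787) + (-678 + 2*1473) = (-638789 + 1123787) + (-678 + 2946) = 484998 + 2268 = 487266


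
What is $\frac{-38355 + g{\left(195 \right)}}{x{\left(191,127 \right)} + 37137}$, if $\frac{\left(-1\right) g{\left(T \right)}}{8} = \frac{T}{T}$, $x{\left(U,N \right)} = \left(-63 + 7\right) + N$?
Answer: $- \frac{38363}{37208} \approx -1.031$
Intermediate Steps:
$x{\left(U,N \right)} = -56 + N$
$g{\left(T \right)} = -8$ ($g{\left(T \right)} = - 8 \frac{T}{T} = \left(-8\right) 1 = -8$)
$\frac{-38355 + g{\left(195 \right)}}{x{\left(191,127 \right)} + 37137} = \frac{-38355 - 8}{\left(-56 + 127\right) + 37137} = - \frac{38363}{71 + 37137} = - \frac{38363}{37208}$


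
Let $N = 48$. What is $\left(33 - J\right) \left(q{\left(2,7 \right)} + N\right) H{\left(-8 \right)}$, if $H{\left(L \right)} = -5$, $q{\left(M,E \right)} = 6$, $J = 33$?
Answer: $0$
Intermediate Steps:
$\left(33 - J\right) \left(q{\left(2,7 \right)} + N\right) H{\left(-8 \right)} = \left(33 - 33\right) \left(6 + 48\right) \left(-5\right) = \left(33 - 33\right) 54 \left(-5\right) = 0 \cdot 54 \left(-5\right) = 0 \left(-5\right) = 0$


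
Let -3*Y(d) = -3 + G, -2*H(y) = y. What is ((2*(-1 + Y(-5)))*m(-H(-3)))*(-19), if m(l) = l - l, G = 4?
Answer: 0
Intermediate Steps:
H(y) = -y/2
Y(d) = -⅓ (Y(d) = -(-3 + 4)/3 = -⅓*1 = -⅓)
m(l) = 0
((2*(-1 + Y(-5)))*m(-H(-3)))*(-19) = ((2*(-1 - ⅓))*0)*(-19) = ((2*(-4/3))*0)*(-19) = -8/3*0*(-19) = 0*(-19) = 0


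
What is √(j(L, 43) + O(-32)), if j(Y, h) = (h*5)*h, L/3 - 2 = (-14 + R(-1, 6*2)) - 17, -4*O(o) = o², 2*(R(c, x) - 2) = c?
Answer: √8989 ≈ 94.810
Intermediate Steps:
R(c, x) = 2 + c/2
O(o) = -o²/4
L = -165/2 (L = 6 + 3*((-14 + (2 + (½)*(-1))) - 17) = 6 + 3*((-14 + (2 - ½)) - 17) = 6 + 3*((-14 + 3/2) - 17) = 6 + 3*(-25/2 - 17) = 6 + 3*(-59/2) = 6 - 177/2 = -165/2 ≈ -82.500)
j(Y, h) = 5*h² (j(Y, h) = (5*h)*h = 5*h²)
√(j(L, 43) + O(-32)) = √(5*43² - ¼*(-32)²) = √(5*1849 - ¼*1024) = √(9245 - 256) = √8989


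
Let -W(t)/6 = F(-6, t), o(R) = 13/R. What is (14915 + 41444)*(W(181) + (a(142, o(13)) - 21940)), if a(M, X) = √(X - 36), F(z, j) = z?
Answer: -1234487536 + 56359*I*√35 ≈ -1.2345e+9 + 3.3342e+5*I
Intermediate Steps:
a(M, X) = √(-36 + X)
W(t) = 36 (W(t) = -6*(-6) = 36)
(14915 + 41444)*(W(181) + (a(142, o(13)) - 21940)) = (14915 + 41444)*(36 + (√(-36 + 13/13) - 21940)) = 56359*(36 + (√(-36 + 13*(1/13)) - 21940)) = 56359*(36 + (√(-36 + 1) - 21940)) = 56359*(36 + (√(-35) - 21940)) = 56359*(36 + (I*√35 - 21940)) = 56359*(36 + (-21940 + I*√35)) = 56359*(-21904 + I*√35) = -1234487536 + 56359*I*√35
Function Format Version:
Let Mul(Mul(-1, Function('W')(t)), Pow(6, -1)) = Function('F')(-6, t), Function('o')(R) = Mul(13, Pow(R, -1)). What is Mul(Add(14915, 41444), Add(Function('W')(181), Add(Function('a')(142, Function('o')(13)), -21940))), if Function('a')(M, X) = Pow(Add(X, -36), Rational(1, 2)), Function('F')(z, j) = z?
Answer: Add(-1234487536, Mul(56359, I, Pow(35, Rational(1, 2)))) ≈ Add(-1.2345e+9, Mul(3.3342e+5, I))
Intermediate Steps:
Function('a')(M, X) = Pow(Add(-36, X), Rational(1, 2))
Function('W')(t) = 36 (Function('W')(t) = Mul(-6, -6) = 36)
Mul(Add(14915, 41444), Add(Function('W')(181), Add(Function('a')(142, Function('o')(13)), -21940))) = Mul(Add(14915, 41444), Add(36, Add(Pow(Add(-36, Mul(13, Pow(13, -1))), Rational(1, 2)), -21940))) = Mul(56359, Add(36, Add(Pow(Add(-36, Mul(13, Rational(1, 13))), Rational(1, 2)), -21940))) = Mul(56359, Add(36, Add(Pow(Add(-36, 1), Rational(1, 2)), -21940))) = Mul(56359, Add(36, Add(Pow(-35, Rational(1, 2)), -21940))) = Mul(56359, Add(36, Add(Mul(I, Pow(35, Rational(1, 2))), -21940))) = Mul(56359, Add(36, Add(-21940, Mul(I, Pow(35, Rational(1, 2)))))) = Mul(56359, Add(-21904, Mul(I, Pow(35, Rational(1, 2))))) = Add(-1234487536, Mul(56359, I, Pow(35, Rational(1, 2))))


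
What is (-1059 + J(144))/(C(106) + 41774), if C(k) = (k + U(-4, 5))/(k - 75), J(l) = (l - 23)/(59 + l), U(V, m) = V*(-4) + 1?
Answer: -6660536/262908751 ≈ -0.025334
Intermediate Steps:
U(V, m) = 1 - 4*V (U(V, m) = -4*V + 1 = 1 - 4*V)
J(l) = (-23 + l)/(59 + l)
C(k) = (17 + k)/(-75 + k) (C(k) = (k + (1 - 4*(-4)))/(k - 75) = (k + (1 + 16))/(-75 + k) = (k + 17)/(-75 + k) = (17 + k)/(-75 + k))
(-1059 + J(144))/(C(106) + 41774) = (-1059 + (-23 + 144)/(59 + 144))/((17 + 106)/(-75 + 106) + 41774) = (-1059 + 121/203)/(123/31 + 41774) = -214856/(203*1295117/31) = -214856/203*31/1295117 = -6660536/262908751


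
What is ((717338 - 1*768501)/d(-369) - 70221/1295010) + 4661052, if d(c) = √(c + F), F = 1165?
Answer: 2012036293433/431670 - 51163*√199/398 ≈ 4.6592e+6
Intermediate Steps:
d(c) = √(1165 + c) (d(c) = √(c + 1165) = √(1165 + c))
((717338 - 1*768501)/d(-369) - 70221/1295010) + 4661052 = ((717338 - 1*768501)/(√(1165 - 369)) - 70221/1295010) + 4661052 = ((717338 - 768501)/(√796) - 70221*1/1295010) + 4661052 = (-51163*√199/398 - 23407/431670) + 4661052 = (-23407/431670 - 51163*√199/398) + 4661052 = 2012036293433/431670 - 51163*√199/398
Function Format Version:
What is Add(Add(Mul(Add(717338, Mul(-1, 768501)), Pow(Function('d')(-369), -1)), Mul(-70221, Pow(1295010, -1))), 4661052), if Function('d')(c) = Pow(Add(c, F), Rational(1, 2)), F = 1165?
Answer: Add(Rational(2012036293433, 431670), Mul(Rational(-51163, 398), Pow(199, Rational(1, 2)))) ≈ 4.6592e+6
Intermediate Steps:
Function('d')(c) = Pow(Add(1165, c), Rational(1, 2)) (Function('d')(c) = Pow(Add(c, 1165), Rational(1, 2)) = Pow(Add(1165, c), Rational(1, 2)))
Add(Add(Mul(Add(717338, Mul(-1, 768501)), Pow(Function('d')(-369), -1)), Mul(-70221, Pow(1295010, -1))), 4661052) = Add(Add(Mul(Add(717338, Mul(-1, 768501)), Pow(Pow(Add(1165, -369), Rational(1, 2)), -1)), Mul(-70221, Pow(1295010, -1))), 4661052) = Add(Add(Mul(Add(717338, -768501), Pow(Pow(796, Rational(1, 2)), -1)), Mul(-70221, Rational(1, 1295010))), 4661052) = Add(Add(Mul(-51163, Pow(Mul(2, Pow(199, Rational(1, 2))), -1)), Rational(-23407, 431670)), 4661052) = Add(Add(Mul(-51163, Mul(Rational(1, 398), Pow(199, Rational(1, 2)))), Rational(-23407, 431670)), 4661052) = Add(Add(Mul(Rational(-51163, 398), Pow(199, Rational(1, 2))), Rational(-23407, 431670)), 4661052) = Add(Add(Rational(-23407, 431670), Mul(Rational(-51163, 398), Pow(199, Rational(1, 2)))), 4661052) = Add(Rational(2012036293433, 431670), Mul(Rational(-51163, 398), Pow(199, Rational(1, 2))))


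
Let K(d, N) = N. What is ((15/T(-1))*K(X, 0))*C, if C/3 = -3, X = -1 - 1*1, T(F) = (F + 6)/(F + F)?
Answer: 0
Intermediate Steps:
T(F) = (6 + F)/(2*F) (T(F) = (6 + F)/((2*F)) = (6 + F)*(1/(2*F)) = (6 + F)/(2*F))
X = -2 (X = -1 - 1 = -2)
C = -9 (C = 3*(-3) = -9)
((15/T(-1))*K(X, 0))*C = ((15/(((½)*(6 - 1)/(-1))))*0)*(-9) = ((15/(((½)*(-1)*5)))*0)*(-9) = ((15/(-5/2))*0)*(-9) = ((15*(-⅖))*0)*(-9) = -6*0*(-9) = 0*(-9) = 0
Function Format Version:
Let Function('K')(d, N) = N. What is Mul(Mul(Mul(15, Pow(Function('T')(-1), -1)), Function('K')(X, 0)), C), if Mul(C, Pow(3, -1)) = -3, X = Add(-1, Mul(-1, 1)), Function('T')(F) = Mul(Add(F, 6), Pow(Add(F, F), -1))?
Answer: 0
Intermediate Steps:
Function('T')(F) = Mul(Rational(1, 2), Pow(F, -1), Add(6, F)) (Function('T')(F) = Mul(Add(6, F), Pow(Mul(2, F), -1)) = Mul(Add(6, F), Mul(Rational(1, 2), Pow(F, -1))) = Mul(Rational(1, 2), Pow(F, -1), Add(6, F)))
X = -2 (X = Add(-1, -1) = -2)
C = -9 (C = Mul(3, -3) = -9)
Mul(Mul(Mul(15, Pow(Function('T')(-1), -1)), Function('K')(X, 0)), C) = Mul(Mul(Mul(15, Pow(Mul(Rational(1, 2), Pow(-1, -1), Add(6, -1)), -1)), 0), -9) = Mul(Mul(Mul(15, Pow(Mul(Rational(1, 2), -1, 5), -1)), 0), -9) = Mul(Mul(Mul(15, Pow(Rational(-5, 2), -1)), 0), -9) = Mul(Mul(Mul(15, Rational(-2, 5)), 0), -9) = Mul(Mul(-6, 0), -9) = Mul(0, -9) = 0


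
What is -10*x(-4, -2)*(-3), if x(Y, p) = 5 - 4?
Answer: 30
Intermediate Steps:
x(Y, p) = 1
-10*x(-4, -2)*(-3) = -10*1*(-3) = -10*(-3) = 30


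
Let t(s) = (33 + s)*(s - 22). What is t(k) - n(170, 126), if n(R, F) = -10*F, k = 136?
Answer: 20526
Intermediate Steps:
t(s) = (-22 + s)*(33 + s) (t(s) = (33 + s)*(-22 + s) = (-22 + s)*(33 + s))
t(k) - n(170, 126) = (-726 + 136² + 11*136) - (-10)*126 = (-726 + 18496 + 1496) - 1*(-1260) = 19266 + 1260 = 20526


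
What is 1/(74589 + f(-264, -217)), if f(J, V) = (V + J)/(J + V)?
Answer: 1/74590 ≈ 1.3407e-5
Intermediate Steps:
f(J, V) = 1 (f(J, V) = (J + V)/(J + V) = 1)
1/(74589 + f(-264, -217)) = 1/(74589 + 1) = 1/74590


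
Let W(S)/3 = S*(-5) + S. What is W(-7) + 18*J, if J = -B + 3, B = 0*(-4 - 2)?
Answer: 138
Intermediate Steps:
B = 0 (B = 0*(-6) = 0)
J = 3 (J = -1*0 + 3 = 0 + 3 = 3)
W(S) = -12*S (W(S) = 3*(S*(-5) + S) = 3*(-5*S + S) = 3*(-4*S) = -12*S)
W(-7) + 18*J = -12*(-7) + 18*3 = 84 + 54 = 138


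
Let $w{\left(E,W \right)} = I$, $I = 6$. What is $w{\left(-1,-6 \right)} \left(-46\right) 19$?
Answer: $-5244$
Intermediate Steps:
$w{\left(E,W \right)} = 6$
$w{\left(-1,-6 \right)} \left(-46\right) 19 = 6 \left(-46\right) 19 = \left(-276\right) 19 = -5244$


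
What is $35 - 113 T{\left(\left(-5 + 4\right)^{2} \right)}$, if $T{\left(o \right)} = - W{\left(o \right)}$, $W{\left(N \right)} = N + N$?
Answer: $261$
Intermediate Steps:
$W{\left(N \right)} = 2 N$
$T{\left(o \right)} = - 2 o$
$35 - 113 T{\left(\left(-5 + 4\right)^{2} \right)} = 35 - 113 \left(- 2 \left(-5 + 4\right)^{2}\right) = 35 - 113 \left(- 2 \left(-1\right)^{2}\right) = 35 - 113 \left(\left(-2\right) 1\right) = 35 - -226 = 35 + 226 = 261$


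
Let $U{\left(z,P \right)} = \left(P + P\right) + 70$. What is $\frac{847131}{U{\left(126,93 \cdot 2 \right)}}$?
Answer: $\frac{847131}{442} \approx 1916.6$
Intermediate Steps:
$U{\left(z,P \right)} = 70 + 2 P$ ($U{\left(z,P \right)} = 2 P + 70 = 70 + 2 P$)
$\frac{847131}{U{\left(126,93 \cdot 2 \right)}} = \frac{847131}{70 + 2 \cdot 93 \cdot 2} = \frac{847131}{70 + 2 \cdot 186} = \frac{847131}{70 + 372} = \frac{847131}{442}$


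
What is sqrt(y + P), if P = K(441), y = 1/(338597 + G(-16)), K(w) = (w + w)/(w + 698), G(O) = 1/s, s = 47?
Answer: sqrt(63605688280103039005)/9063057170 ≈ 0.87998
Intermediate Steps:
G(O) = 1/47
K(w) = 2*w/(698 + w) (K(w) = (2*w)/(698 + w) = 2*w/(698 + w))
y = 47/15914060 (y = 1/(338597 + 1/47) = 1/(15914060/47) = 47/15914060 ≈ 2.9534e-6)
P = 882/1139 (P = 2*441/(698 + 441) = 2*441/1139 = 2*441*(1/1139) = 882/1139 ≈ 0.77436)
sqrt(y + P) = sqrt(47/15914060 + 882/1139) = sqrt(14036254453/18126114340) = sqrt(63605688280103039005)/9063057170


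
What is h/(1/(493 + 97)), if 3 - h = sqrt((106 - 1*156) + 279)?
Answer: 1770 - 590*sqrt(229) ≈ -7158.3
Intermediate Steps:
h = 3 - sqrt(229) (h = 3 - sqrt((106 - 1*156) + 279) = 3 - sqrt((106 - 156) + 279) = 3 - sqrt(-50 + 279) = 3 - sqrt(229) ≈ -12.133)
h/(1/(493 + 97)) = (3 - sqrt(229))/(1/(493 + 97)) = (3 - sqrt(229))/(1/590) = (3 - sqrt(229))*590 = 1770 - 590*sqrt(229)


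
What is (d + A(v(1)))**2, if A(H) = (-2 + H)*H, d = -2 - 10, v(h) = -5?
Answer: 529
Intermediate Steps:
d = -12
A(H) = H*(-2 + H)
(d + A(v(1)))**2 = (-12 - 5*(-2 - 5))**2 = (-12 - 5*(-7))**2 = (-12 + 35)**2 = 23**2 = 529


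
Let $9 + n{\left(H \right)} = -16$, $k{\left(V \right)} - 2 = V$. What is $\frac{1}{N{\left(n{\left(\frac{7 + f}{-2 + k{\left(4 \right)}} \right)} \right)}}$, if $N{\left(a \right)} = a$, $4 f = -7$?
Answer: $- \frac{1}{25} \approx -0.04$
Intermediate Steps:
$f = - \frac{7}{4}$ ($f = \frac{1}{4} \left(-7\right) = - \frac{7}{4} \approx -1.75$)
$k{\left(V \right)} = 2 + V$
$n{\left(H \right)} = -25$ ($n{\left(H \right)} = -9 - 16 = -25$)
$\frac{1}{N{\left(n{\left(\frac{7 + f}{-2 + k{\left(4 \right)}} \right)} \right)}} = \frac{1}{-25} = - \frac{1}{25}$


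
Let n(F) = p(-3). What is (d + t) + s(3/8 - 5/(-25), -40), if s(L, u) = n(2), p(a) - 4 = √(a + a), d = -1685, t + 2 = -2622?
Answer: -4305 + I*√6 ≈ -4305.0 + 2.4495*I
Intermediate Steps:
t = -2624 (t = -2 - 2622 = -2624)
p(a) = 4 + √2*√a (p(a) = 4 + √(a + a) = 4 + √(2*a) = 4 + √2*√a)
n(F) = 4 + I*√6 (n(F) = 4 + √2*√(-3) = 4 + √2*(I*√3) = 4 + I*√6)
s(L, u) = 4 + I*√6
(d + t) + s(3/8 - 5/(-25), -40) = (-1685 - 2624) + (4 + I*√6) = -4309 + (4 + I*√6) = -4305 + I*√6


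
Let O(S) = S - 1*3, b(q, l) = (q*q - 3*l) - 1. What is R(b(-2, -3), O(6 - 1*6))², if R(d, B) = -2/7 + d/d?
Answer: 25/49 ≈ 0.51020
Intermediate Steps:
b(q, l) = -1 + q² - 3*l (b(q, l) = (q² - 3*l) - 1 = -1 + q² - 3*l)
O(S) = -3 + S (O(S) = S - 3 = -3 + S)
R(d, B) = 5/7 (R(d, B) = -2*⅐ + 1 = -2/7 + 1 = 5/7)
R(b(-2, -3), O(6 - 1*6))² = (5/7)² = 25/49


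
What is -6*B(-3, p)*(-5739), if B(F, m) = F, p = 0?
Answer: -103302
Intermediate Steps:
-6*B(-3, p)*(-5739) = -6*(-3)*(-5739) = -1*(-18)*(-5739) = 18*(-5739) = -103302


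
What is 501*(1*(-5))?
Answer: -2505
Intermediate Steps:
501*(1*(-5)) = 501*(-5) = -2505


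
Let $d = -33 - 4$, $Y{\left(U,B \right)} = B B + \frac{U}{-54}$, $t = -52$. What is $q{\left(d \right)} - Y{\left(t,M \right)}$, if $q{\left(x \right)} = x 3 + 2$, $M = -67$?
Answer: $- \frac{124172}{27} \approx -4599.0$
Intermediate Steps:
$Y{\left(U,B \right)} = B^{2} - \frac{U}{54}$ ($Y{\left(U,B \right)} = B^{2} + U \left(- \frac{1}{54}\right) = B^{2} - \frac{U}{54}$)
$d = -37$ ($d = -33 - 4 = -37$)
$q{\left(x \right)} = 2 + 3 x$ ($q{\left(x \right)} = 3 x + 2 = 2 + 3 x$)
$q{\left(d \right)} - Y{\left(t,M \right)} = \left(2 + 3 \left(-37\right)\right) - \left(\left(-67\right)^{2} - - \frac{26}{27}\right) = \left(2 - 111\right) - \left(4489 + \frac{26}{27}\right) = -109 - \frac{121229}{27} = - \frac{124172}{27}$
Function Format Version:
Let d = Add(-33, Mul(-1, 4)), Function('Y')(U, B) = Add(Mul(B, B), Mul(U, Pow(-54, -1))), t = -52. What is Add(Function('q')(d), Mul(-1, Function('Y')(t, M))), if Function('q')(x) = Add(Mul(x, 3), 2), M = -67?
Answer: Rational(-124172, 27) ≈ -4599.0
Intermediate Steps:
Function('Y')(U, B) = Add(Pow(B, 2), Mul(Rational(-1, 54), U)) (Function('Y')(U, B) = Add(Pow(B, 2), Mul(U, Rational(-1, 54))) = Add(Pow(B, 2), Mul(Rational(-1, 54), U)))
d = -37 (d = Add(-33, -4) = -37)
Function('q')(x) = Add(2, Mul(3, x)) (Function('q')(x) = Add(Mul(3, x), 2) = Add(2, Mul(3, x)))
Add(Function('q')(d), Mul(-1, Function('Y')(t, M))) = Add(Add(2, Mul(3, -37)), Mul(-1, Add(Pow(-67, 2), Mul(Rational(-1, 54), -52)))) = Add(Add(2, -111), Mul(-1, Add(4489, Rational(26, 27)))) = Add(-109, Mul(-1, Rational(121229, 27))) = Add(-109, Rational(-121229, 27)) = Rational(-124172, 27)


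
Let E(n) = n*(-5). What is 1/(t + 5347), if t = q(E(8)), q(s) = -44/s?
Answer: 10/53481 ≈ 0.00018698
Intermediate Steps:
E(n) = -5*n
t = 11/10 (t = -44/((-5*8)) = -44/(-40) = -44*(-1/40) = 11/10 ≈ 1.1000)
1/(t + 5347) = 1/(11/10 + 5347) = 1/(53481/10) = 10/53481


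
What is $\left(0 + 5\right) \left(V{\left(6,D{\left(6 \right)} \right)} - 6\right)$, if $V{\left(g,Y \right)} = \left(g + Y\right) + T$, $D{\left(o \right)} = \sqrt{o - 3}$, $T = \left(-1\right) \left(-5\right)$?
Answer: $25 + 5 \sqrt{3} \approx 33.66$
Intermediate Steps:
$T = 5$
$D{\left(o \right)} = \sqrt{-3 + o}$
$V{\left(g,Y \right)} = 5 + Y + g$ ($V{\left(g,Y \right)} = \left(g + Y\right) + 5 = \left(Y + g\right) + 5 = 5 + Y + g$)
$\left(0 + 5\right) \left(V{\left(6,D{\left(6 \right)} \right)} - 6\right) = \left(0 + 5\right) \left(\left(5 + \sqrt{-3 + 6} + 6\right) - 6\right) = 5 \left(\left(5 + \sqrt{3} + 6\right) - 6\right) = 5 \left(\left(11 + \sqrt{3}\right) - 6\right) = 5 \left(5 + \sqrt{3}\right) = 25 + 5 \sqrt{3}$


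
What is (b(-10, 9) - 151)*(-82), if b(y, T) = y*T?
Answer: 19762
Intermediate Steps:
b(y, T) = T*y
(b(-10, 9) - 151)*(-82) = (9*(-10) - 151)*(-82) = (-90 - 151)*(-82) = -241*(-82) = 19762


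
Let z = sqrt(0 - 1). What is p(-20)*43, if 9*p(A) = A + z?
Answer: -860/9 + 43*I/9 ≈ -95.556 + 4.7778*I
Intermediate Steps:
z = I (z = sqrt(-1) = I ≈ 1.0*I)
p(A) = I/9 + A/9 (p(A) = (A + I)/9 = (I + A)/9 = I/9 + A/9)
p(-20)*43 = (I/9 + (1/9)*(-20))*43 = (I/9 - 20/9)*43 = (-20/9 + I/9)*43 = -860/9 + 43*I/9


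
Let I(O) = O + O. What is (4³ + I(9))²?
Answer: 6724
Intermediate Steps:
I(O) = 2*O
(4³ + I(9))² = (4³ + 2*9)² = (64 + 18)² = 82² = 6724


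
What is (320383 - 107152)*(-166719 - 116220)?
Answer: -60331365909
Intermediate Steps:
(320383 - 107152)*(-166719 - 116220) = 213231*(-282939) = -60331365909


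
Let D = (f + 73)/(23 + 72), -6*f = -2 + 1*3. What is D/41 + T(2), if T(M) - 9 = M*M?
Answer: 16013/1230 ≈ 13.019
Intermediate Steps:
T(M) = 9 + M² (T(M) = 9 + M*M = 9 + M²)
f = -⅙ (f = -(-2 + 1*3)/6 = -(-2 + 3)/6 = -⅙*1 = -⅙ ≈ -0.16667)
D = 23/30 (D = (-⅙ + 73)/(23 + 72) = (437/6)/95 = (437/6)*(1/95) = 23/30 ≈ 0.76667)
D/41 + T(2) = (23/30)/41 + (9 + 2²) = (1/41)*(23/30) + (9 + 4) = 23/1230 + 13 = 16013/1230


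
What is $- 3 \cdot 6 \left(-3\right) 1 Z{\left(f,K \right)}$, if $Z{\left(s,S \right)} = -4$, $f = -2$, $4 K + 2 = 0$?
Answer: $-216$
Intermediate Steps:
$K = - \frac{1}{2}$ ($K = - \frac{1}{2} + \frac{1}{4} \cdot 0 = - \frac{1}{2} + 0 = - \frac{1}{2} \approx -0.5$)
$- 3 \cdot 6 \left(-3\right) 1 Z{\left(f,K \right)} = - 3 \cdot 6 \left(-3\right) 1 \left(-4\right) = - 3 \left(\left(-18\right) 1\right) \left(-4\right) = \left(-3\right) \left(-18\right) \left(-4\right) = 54 \left(-4\right) = -216$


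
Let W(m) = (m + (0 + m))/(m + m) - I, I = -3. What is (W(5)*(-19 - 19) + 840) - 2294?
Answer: -1606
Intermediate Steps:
W(m) = 4 (W(m) = (m + (0 + m))/(m + m) - 1*(-3) = (m + m)/((2*m)) + 3 = (2*m)*(1/(2*m)) + 3 = 1 + 3 = 4)
(W(5)*(-19 - 19) + 840) - 2294 = (4*(-19 - 19) + 840) - 2294 = (4*(-38) + 840) - 2294 = (-152 + 840) - 2294 = 688 - 2294 = -1606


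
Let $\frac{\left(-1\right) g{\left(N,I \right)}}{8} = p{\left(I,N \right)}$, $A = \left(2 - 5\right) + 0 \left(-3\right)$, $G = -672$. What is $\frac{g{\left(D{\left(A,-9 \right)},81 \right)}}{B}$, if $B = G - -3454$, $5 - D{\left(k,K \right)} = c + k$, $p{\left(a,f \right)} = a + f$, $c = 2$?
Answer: $- \frac{348}{1391} \approx -0.25018$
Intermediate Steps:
$A = -3$ ($A = -3 + 0 = -3$)
$D{\left(k,K \right)} = 3 - k$ ($D{\left(k,K \right)} = 5 - \left(2 + k\right) = 3 - k$)
$B = 2782$ ($B = -672 - -3454 = -672 + 3454 = 2782$)
$g{\left(N,I \right)} = - 8 I - 8 N$ ($g{\left(N,I \right)} = - 8 \left(I + N\right) = - 8 I - 8 N$)
$\frac{g{\left(D{\left(A,-9 \right)},81 \right)}}{B} = \frac{\left(-8\right) 81 - 8 \left(3 - -3\right)}{2782} = \left(-648 - 8 \left(3 + 3\right)\right) \frac{1}{2782} = \left(-648 - 48\right) \frac{1}{2782} = \left(-696\right) \frac{1}{2782} = - \frac{348}{1391}$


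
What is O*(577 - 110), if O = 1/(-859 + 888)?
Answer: 467/29 ≈ 16.103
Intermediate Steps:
O = 1/29 ≈ 0.034483
O*(577 - 110) = (577 - 110)/29 = (1/29)*467 = 467/29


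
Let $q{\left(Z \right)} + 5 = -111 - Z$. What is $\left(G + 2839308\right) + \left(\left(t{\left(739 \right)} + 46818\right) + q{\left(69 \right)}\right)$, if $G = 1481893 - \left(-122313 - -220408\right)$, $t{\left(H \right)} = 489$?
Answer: $4270228$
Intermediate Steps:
$q{\left(Z \right)} = -116 - Z$ ($q{\left(Z \right)} = -5 - \left(111 + Z\right) = -116 - Z$)
$G = 1383798$ ($G = 1481893 - \left(-122313 + 220408\right) = 1481893 - 98095 = 1383798$)
$\left(G + 2839308\right) + \left(\left(t{\left(739 \right)} + 46818\right) + q{\left(69 \right)}\right) = \left(1383798 + 2839308\right) + \left(\left(489 + 46818\right) - 185\right) = 4223106 + \left(47307 - 185\right) = 4223106 + 47122 = 4270228$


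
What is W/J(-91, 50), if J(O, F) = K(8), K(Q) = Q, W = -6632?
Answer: -829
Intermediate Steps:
J(O, F) = 8
W/J(-91, 50) = -6632/8 = -6632*⅛ = -829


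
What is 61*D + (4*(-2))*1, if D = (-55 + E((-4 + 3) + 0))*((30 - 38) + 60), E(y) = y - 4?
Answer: -190328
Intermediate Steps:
E(y) = -4 + y
D = -3120 (D = (-55 + (-4 + ((-4 + 3) + 0)))*((30 - 38) + 60) = (-55 + (-4 + (-1 + 0)))*(-8 + 60) = (-55 + (-4 - 1))*52 = (-55 - 5)*52 = -60*52 = -3120)
61*D + (4*(-2))*1 = 61*(-3120) + (4*(-2))*1 = -190320 - 8*1 = -190320 - 8 = -190328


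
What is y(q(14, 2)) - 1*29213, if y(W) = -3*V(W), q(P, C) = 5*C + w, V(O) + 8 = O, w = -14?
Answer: -29177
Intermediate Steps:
V(O) = -8 + O
q(P, C) = -14 + 5*C (q(P, C) = 5*C - 14 = -14 + 5*C)
y(W) = 24 - 3*W (y(W) = -3*(-8 + W) = 24 - 3*W)
y(q(14, 2)) - 1*29213 = (24 - 3*(-14 + 5*2)) - 1*29213 = (24 - 3*(-14 + 10)) - 29213 = (24 - 3*(-4)) - 29213 = (24 + 12) - 29213 = 36 - 29213 = -29177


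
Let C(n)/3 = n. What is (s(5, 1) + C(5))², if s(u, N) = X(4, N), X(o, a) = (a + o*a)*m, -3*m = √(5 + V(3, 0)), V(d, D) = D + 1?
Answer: 725/3 - 50*√6 ≈ 119.19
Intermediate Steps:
C(n) = 3*n
V(d, D) = 1 + D
m = -√6/3 (m = -√(5 + (1 + 0))/3 = -√(5 + 1)/3 = -√6/3 ≈ -0.81650)
X(o, a) = -√6*(a + a*o)/3 (X(o, a) = (a + o*a)*(-√6/3) = (a + a*o)*(-√6/3) = -√6*(a + a*o)/3)
s(u, N) = -5*N*√6/3 (s(u, N) = -N*√6*(1 + 4)/3 = -⅓*N*√6*5 = -5*N*√6/3)
(s(5, 1) + C(5))² = (-5/3*1*√6 + 3*5)² = (-5*√6/3 + 15)² = (15 - 5*√6/3)²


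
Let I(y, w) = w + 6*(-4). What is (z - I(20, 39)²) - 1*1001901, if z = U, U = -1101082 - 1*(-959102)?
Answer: -1144106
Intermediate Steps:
U = -141980 (U = -1101082 + 959102 = -141980)
I(y, w) = -24 + w (I(y, w) = w - 24 = -24 + w)
z = -141980
(z - I(20, 39)²) - 1*1001901 = (-141980 - (-24 + 39)²) - 1*1001901 = (-141980 - 1*15²) - 1001901 = (-141980 - 1*225) - 1001901 = (-141980 - 225) - 1001901 = -142205 - 1001901 = -1144106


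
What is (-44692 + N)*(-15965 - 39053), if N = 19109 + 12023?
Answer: 746044080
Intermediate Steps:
N = 31132
(-44692 + N)*(-15965 - 39053) = (-44692 + 31132)*(-15965 - 39053) = -13560*(-55018) = 746044080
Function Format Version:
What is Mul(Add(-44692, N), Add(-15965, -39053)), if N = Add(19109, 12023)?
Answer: 746044080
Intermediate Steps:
N = 31132
Mul(Add(-44692, N), Add(-15965, -39053)) = Mul(Add(-44692, 31132), Add(-15965, -39053)) = Mul(-13560, -55018) = 746044080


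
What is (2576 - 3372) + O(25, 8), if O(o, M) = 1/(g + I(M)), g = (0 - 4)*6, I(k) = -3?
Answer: -21493/27 ≈ -796.04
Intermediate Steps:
g = -24 (g = -4*6 = -24)
O(o, M) = -1/27 (O(o, M) = 1/(-24 - 3) = 1/(-27) = -1/27)
(2576 - 3372) + O(25, 8) = (2576 - 3372) - 1/27 = -796 - 1/27 = -21493/27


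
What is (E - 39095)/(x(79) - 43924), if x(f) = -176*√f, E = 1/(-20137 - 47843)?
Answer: 369417256039/414521102160 - 2657678101*√79/744253797060 ≈ 0.85945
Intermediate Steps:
E = -1/67980 (E = 1/(-67980) = -1/67980 ≈ -1.4710e-5)
(E - 39095)/(x(79) - 43924) = (-1/67980 - 39095)/(-176*√79 - 43924) = -2657678101/(67980*(-43924 - 176*√79))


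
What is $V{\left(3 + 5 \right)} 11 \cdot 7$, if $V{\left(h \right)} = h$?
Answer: $616$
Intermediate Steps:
$V{\left(3 + 5 \right)} 11 \cdot 7 = \left(3 + 5\right) 11 \cdot 7 = 8 \cdot 11 \cdot 7 = 88 \cdot 7 = 616$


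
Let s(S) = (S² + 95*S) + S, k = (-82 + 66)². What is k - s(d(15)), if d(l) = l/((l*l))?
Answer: 56159/225 ≈ 249.60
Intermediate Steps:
d(l) = 1/l (d(l) = l/(l²) = l/l² = 1/l)
k = 256 (k = (-16)² = 256)
s(S) = S² + 96*S
k - s(d(15)) = 256 - (96 + 1/15)/15 = 256 - 1441/(15*15) = 256 - 1*1441/225 = 256 - 1441/225 = 56159/225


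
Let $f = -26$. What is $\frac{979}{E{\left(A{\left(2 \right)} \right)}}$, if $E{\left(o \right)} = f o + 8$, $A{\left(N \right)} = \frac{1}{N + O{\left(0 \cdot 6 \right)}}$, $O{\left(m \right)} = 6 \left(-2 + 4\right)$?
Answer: $\frac{6853}{43} \approx 159.37$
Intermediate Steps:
$O{\left(m \right)} = 12$ ($O{\left(m \right)} = 6 \cdot 2 = 12$)
$A{\left(N \right)} = \frac{1}{12 + N}$ ($A{\left(N \right)} = \frac{1}{N + 12} = \frac{1}{12 + N}$)
$E{\left(o \right)} = 8 - 26 o$ ($E{\left(o \right)} = - 26 o + 8 = 8 - 26 o$)
$\frac{979}{E{\left(A{\left(2 \right)} \right)}} = \frac{979}{8 - \frac{26}{12 + 2}} = \frac{979}{8 - \frac{26}{14}} = \frac{979}{8 - \frac{13}{7}} = \frac{979}{\frac{43}{7}} = 979 \cdot \frac{7}{43} = \frac{6853}{43}$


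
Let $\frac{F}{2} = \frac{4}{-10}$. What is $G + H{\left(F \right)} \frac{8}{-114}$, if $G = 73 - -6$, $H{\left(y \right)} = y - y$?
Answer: $79$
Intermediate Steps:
$F = - \frac{4}{5}$ ($F = 2 \frac{4}{-10} = 2 \cdot 4 \left(- \frac{1}{10}\right) = 2 \left(- \frac{2}{5}\right) = - \frac{4}{5} \approx -0.8$)
$H{\left(y \right)} = 0$
$G = 79$ ($G = 73 + 6 = 79$)
$G + H{\left(F \right)} \frac{8}{-114} = 79 + 0 \frac{8}{-114} = 79 + 0 \cdot 8 \left(- \frac{1}{114}\right) = 79 + 0 \left(- \frac{4}{57}\right) = 79 + 0 = 79$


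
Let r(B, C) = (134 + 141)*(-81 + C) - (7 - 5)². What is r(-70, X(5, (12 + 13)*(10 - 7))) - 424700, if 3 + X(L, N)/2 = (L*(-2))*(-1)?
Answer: -443129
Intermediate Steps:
X(L, N) = -6 + 4*L (X(L, N) = -6 + 2*((L*(-2))*(-1)) = -6 + 2*(-2*L*(-1)) = -6 + 2*(2*L) = -6 + 4*L)
r(B, C) = -22279 + 275*C (r(B, C) = 275*(-81 + C) - 1*2² = (-22275 + 275*C) - 1*4 = (-22275 + 275*C) - 4 = -22279 + 275*C)
r(-70, X(5, (12 + 13)*(10 - 7))) - 424700 = (-22279 + 275*(-6 + 4*5)) - 424700 = (-22279 + 275*(-6 + 20)) - 424700 = (-22279 + 275*14) - 424700 = (-22279 + 3850) - 424700 = -18429 - 424700 = -443129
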